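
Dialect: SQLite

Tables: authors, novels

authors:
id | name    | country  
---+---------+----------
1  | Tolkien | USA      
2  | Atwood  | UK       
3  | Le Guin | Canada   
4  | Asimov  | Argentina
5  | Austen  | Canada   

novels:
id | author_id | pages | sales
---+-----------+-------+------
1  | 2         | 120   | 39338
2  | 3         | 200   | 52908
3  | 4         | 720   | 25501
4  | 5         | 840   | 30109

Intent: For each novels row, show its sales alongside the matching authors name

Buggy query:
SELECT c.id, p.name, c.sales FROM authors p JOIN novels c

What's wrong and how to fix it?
Bug: Missing join condition: each novels row is matched to all authors rows instead of just its own

Fix: Add ON c.author_id = p.id to the JOIN

Corrected query:
SELECT c.id, p.name, c.sales FROM authors p JOIN novels c ON c.author_id = p.id

Result:
id | name    | sales
---+---------+------
1  | Atwood  | 39338
2  | Le Guin | 52908
3  | Asimov  | 25501
4  | Austen  | 30109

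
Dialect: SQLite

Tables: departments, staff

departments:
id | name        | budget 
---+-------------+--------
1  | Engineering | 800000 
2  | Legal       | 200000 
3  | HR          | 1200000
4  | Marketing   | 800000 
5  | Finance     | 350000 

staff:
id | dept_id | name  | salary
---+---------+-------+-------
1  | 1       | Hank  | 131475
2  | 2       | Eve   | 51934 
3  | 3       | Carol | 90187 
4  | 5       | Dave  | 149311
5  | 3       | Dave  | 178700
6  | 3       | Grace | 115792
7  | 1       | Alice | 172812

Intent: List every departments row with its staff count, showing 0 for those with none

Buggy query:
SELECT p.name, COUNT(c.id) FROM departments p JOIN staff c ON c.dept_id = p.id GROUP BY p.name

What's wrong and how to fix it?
Bug: An inner join excludes parents with zero children

Fix: Use LEFT JOIN so parents without children still appear (COUNT(c.id) gives 0)

Corrected query:
SELECT p.name, COUNT(c.id) FROM departments p LEFT JOIN staff c ON c.dept_id = p.id GROUP BY p.name

Result:
name        | COUNT(c.id)
------------+------------
Engineering | 2          
Finance     | 1          
HR          | 3          
Legal       | 1          
Marketing   | 0          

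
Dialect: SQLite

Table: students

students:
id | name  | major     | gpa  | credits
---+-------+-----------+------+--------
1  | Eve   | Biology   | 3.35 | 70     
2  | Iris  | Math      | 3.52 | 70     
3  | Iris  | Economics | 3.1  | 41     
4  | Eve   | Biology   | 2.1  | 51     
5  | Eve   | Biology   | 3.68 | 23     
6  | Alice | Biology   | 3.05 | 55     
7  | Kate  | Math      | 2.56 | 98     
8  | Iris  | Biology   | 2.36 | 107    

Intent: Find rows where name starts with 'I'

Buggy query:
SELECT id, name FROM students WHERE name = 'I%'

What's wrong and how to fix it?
Bug: Wildcards only work with LIKE; '=' treats '%' as a literal character

Fix: Use LIKE for wildcard pattern matching

Corrected query:
SELECT id, name FROM students WHERE name LIKE 'I%'

Result:
id | name
---+-----
2  | Iris
3  | Iris
8  | Iris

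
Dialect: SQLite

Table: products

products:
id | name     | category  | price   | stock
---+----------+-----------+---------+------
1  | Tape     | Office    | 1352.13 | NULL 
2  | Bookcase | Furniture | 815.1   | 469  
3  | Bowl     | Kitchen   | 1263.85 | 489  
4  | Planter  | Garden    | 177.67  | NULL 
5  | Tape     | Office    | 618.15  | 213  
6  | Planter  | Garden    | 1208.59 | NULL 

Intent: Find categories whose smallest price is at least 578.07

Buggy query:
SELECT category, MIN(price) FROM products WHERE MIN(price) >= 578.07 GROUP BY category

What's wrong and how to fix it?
Bug: MIN() in WHERE is a misuse of aggregate

Fix: Use HAVING for the per-group MIN condition

Corrected query:
SELECT category, MIN(price) FROM products GROUP BY category HAVING MIN(price) >= 578.07

Result:
category  | MIN(price)
----------+-----------
Furniture | 815.1     
Kitchen   | 1263.85   
Office    | 618.15    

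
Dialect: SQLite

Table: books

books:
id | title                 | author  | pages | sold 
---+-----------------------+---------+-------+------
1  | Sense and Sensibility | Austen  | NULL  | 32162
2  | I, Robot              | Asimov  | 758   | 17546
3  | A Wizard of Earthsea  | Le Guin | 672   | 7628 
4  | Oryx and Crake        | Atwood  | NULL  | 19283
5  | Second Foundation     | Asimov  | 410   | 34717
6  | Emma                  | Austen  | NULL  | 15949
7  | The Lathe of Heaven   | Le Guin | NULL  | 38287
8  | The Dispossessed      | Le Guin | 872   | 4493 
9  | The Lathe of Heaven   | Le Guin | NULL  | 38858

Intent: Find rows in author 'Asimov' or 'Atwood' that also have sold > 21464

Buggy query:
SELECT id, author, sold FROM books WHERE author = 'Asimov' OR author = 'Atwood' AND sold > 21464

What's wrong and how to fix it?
Bug: AND binds tighter than OR, so this parses as author = 'Asimov' OR (author = 'Atwood' AND sold > 21464)

Fix: Group the OR with parentheses (or use IN), then AND the threshold

Corrected query:
SELECT id, author, sold FROM books WHERE (author = 'Asimov' OR author = 'Atwood') AND sold > 21464

Result:
id | author | sold 
---+--------+------
5  | Asimov | 34717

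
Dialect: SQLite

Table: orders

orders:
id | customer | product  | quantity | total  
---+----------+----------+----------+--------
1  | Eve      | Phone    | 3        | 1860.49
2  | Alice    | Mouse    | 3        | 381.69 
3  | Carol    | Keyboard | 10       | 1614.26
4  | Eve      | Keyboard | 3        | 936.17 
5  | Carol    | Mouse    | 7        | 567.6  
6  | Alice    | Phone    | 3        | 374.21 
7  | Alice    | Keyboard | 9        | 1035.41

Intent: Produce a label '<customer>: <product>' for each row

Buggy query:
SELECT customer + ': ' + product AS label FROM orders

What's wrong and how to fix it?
Bug: '+' is numeric addition; on text columns SQLite converts them to 0 instead of concatenating

Fix: Replace + with || to concatenate text

Corrected query:
SELECT customer || ': ' || product AS label FROM orders

Result:
label          
---------------
Eve: Phone     
Alice: Mouse   
Carol: Keyboard
Eve: Keyboard  
Carol: Mouse   
Alice: Phone   
Alice: Keyboard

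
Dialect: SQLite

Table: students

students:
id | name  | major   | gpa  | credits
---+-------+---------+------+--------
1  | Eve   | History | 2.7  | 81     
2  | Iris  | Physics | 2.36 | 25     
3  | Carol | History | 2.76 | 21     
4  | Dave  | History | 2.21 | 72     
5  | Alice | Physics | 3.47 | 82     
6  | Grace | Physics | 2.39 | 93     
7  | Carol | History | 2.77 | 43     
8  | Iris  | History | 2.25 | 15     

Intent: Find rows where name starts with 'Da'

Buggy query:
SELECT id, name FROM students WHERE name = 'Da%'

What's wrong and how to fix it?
Bug: '=' compares the literal string including the % character; pattern matching needs LIKE

Fix: Use LIKE for wildcard pattern matching

Corrected query:
SELECT id, name FROM students WHERE name LIKE 'Da%'

Result:
id | name
---+-----
4  | Dave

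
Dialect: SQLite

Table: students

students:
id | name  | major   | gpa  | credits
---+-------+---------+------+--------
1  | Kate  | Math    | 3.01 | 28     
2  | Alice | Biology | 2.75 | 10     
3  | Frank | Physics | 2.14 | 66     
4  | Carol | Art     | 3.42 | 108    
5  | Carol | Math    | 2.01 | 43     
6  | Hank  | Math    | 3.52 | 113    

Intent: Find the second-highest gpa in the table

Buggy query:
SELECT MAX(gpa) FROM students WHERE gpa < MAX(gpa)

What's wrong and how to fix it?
Bug: MAX(gpa) on the right of the comparison is an aggregate-in-WHERE error

Fix: Put the inner MAX in a scalar subquery

Corrected query:
SELECT MAX(gpa) FROM students WHERE gpa < (SELECT MAX(gpa) FROM students)

Result:
MAX(gpa)
--------
3.42    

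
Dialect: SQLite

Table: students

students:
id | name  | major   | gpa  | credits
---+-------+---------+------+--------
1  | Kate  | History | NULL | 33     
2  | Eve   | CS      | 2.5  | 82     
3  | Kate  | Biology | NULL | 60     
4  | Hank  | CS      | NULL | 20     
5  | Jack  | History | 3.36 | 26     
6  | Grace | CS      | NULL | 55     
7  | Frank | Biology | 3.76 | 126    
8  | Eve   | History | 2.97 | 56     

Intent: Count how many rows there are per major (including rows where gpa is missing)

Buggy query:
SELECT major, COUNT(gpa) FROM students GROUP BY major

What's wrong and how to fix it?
Bug: COUNT(column) counts non-NULL values only; rows with NULL gpa aren't counted

Fix: Use COUNT(*) to count all rows regardless of NULL

Corrected query:
SELECT major, COUNT(*) FROM students GROUP BY major

Result:
major   | COUNT(*)
--------+---------
Biology | 2       
CS      | 3       
History | 3       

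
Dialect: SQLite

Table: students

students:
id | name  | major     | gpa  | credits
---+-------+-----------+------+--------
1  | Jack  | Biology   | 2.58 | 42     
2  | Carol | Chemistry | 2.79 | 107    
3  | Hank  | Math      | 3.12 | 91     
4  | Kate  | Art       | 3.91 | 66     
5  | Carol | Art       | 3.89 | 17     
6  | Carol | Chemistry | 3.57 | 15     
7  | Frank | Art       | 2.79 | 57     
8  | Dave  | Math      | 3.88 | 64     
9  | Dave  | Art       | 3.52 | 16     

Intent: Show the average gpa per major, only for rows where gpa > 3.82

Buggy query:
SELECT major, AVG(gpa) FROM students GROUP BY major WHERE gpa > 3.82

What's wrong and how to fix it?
Bug: Row-level WHERE must come before GROUP BY in the clause order

Fix: Move the WHERE clause before GROUP BY

Corrected query:
SELECT major, AVG(gpa) FROM students WHERE gpa > 3.82 GROUP BY major

Result:
major | AVG(gpa)
------+---------
Art   | 3.9     
Math  | 3.88    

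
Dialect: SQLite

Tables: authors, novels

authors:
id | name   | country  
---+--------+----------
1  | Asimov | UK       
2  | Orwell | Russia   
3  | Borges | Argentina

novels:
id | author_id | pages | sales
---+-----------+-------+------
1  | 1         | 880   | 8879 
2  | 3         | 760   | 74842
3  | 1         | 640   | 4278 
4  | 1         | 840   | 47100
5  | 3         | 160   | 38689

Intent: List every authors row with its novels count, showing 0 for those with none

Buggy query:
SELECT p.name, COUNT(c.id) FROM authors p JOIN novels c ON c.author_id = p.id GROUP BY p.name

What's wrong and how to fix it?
Bug: An inner join excludes parents with zero children

Fix: Switch to LEFT JOIN to retain unmatched parent rows

Corrected query:
SELECT p.name, COUNT(c.id) FROM authors p LEFT JOIN novels c ON c.author_id = p.id GROUP BY p.name

Result:
name   | COUNT(c.id)
-------+------------
Asimov | 3          
Borges | 2          
Orwell | 0          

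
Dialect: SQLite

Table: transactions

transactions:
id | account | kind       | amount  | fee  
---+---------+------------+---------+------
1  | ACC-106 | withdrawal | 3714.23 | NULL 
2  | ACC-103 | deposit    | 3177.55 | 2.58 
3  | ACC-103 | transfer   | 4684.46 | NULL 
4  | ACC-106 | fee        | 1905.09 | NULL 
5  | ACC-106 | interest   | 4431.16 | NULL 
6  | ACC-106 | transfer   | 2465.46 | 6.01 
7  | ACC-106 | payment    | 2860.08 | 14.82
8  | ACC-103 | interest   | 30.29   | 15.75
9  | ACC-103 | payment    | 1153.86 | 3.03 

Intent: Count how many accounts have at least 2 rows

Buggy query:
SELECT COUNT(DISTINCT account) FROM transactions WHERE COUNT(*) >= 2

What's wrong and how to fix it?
Bug: WHERE filters individual rows, not groups, so a group-level COUNT is invalid there

Fix: Group first with HAVING COUNT(*) >= 2, then COUNT the resulting groups

Corrected query:
SELECT COUNT(*) FROM (SELECT account FROM transactions GROUP BY account HAVING COUNT(*) >= 2)

Result:
COUNT(*)
--------
2       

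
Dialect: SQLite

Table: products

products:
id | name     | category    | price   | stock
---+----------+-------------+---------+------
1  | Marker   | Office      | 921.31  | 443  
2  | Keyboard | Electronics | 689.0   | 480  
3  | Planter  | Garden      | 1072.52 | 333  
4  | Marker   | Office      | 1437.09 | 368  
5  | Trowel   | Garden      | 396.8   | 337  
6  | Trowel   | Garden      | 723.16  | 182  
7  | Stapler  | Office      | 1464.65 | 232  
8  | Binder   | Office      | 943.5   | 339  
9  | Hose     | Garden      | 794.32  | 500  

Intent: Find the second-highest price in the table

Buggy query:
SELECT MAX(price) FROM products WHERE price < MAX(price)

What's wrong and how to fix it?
Bug: MAX(price) on the right of the comparison is an aggregate-in-WHERE error

Fix: Put the inner MAX in a scalar subquery

Corrected query:
SELECT MAX(price) FROM products WHERE price < (SELECT MAX(price) FROM products)

Result:
MAX(price)
----------
1437.09   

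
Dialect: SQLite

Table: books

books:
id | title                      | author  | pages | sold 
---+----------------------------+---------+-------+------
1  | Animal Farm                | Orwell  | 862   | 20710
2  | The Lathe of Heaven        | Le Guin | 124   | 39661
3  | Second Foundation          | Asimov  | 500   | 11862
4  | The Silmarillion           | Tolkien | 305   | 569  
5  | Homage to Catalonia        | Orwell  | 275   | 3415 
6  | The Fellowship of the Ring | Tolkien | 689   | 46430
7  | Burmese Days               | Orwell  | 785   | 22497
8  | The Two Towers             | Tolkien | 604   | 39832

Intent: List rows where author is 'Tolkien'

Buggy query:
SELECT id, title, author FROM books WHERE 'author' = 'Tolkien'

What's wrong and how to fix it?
Bug: 'author' in single quotes is a string literal, not the column; the comparison is literal-vs-literal and never true

Fix: Reference the column as author without single quotes

Corrected query:
SELECT id, title, author FROM books WHERE author = 'Tolkien'

Result:
id | title                      | author 
---+----------------------------+--------
4  | The Silmarillion           | Tolkien
6  | The Fellowship of the Ring | Tolkien
8  | The Two Towers             | Tolkien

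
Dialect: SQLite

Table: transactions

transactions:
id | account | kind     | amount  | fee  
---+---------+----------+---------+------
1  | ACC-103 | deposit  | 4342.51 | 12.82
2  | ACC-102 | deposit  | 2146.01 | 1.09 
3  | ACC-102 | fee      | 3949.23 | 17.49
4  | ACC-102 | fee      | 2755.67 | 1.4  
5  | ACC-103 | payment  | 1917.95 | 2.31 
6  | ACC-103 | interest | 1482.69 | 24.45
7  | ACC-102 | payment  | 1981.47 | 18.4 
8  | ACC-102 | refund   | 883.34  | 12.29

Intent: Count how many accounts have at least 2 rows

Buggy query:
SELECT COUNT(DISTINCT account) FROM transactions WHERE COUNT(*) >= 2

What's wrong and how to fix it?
Bug: COUNT(*) cannot appear in WHERE; the per-group count doesn't exist yet

Fix: Group first with HAVING COUNT(*) >= 2, then COUNT the resulting groups

Corrected query:
SELECT COUNT(*) FROM (SELECT account FROM transactions GROUP BY account HAVING COUNT(*) >= 2)

Result:
COUNT(*)
--------
2       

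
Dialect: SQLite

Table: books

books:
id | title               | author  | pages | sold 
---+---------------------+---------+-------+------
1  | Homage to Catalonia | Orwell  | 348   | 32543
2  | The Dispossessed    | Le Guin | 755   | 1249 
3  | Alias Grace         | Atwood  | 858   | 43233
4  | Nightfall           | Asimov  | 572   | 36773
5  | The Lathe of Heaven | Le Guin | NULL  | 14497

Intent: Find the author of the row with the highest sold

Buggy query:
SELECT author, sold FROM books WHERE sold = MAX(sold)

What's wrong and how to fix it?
Bug: WHERE is evaluated per row; an aggregate over the whole table isn't defined there

Fix: Wrap MAX in a scalar subquery so WHERE compares against a single value

Corrected query:
SELECT author, sold FROM books WHERE sold = (SELECT MAX(sold) FROM books)

Result:
author | sold 
-------+------
Atwood | 43233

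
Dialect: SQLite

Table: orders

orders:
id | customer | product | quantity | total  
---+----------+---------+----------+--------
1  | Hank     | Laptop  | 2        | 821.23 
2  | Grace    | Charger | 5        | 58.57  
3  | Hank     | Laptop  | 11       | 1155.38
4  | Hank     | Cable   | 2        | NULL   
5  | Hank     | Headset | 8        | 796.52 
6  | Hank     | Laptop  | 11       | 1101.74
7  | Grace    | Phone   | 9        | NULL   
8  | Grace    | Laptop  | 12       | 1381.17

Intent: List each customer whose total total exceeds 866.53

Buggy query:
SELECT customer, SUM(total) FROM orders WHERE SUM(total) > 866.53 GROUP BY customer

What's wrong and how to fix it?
Bug: WHERE runs before GROUP BY, so aggregates aren't available there

Fix: Use HAVING (which filters groups after aggregation) instead of WHERE

Corrected query:
SELECT customer, SUM(total) FROM orders GROUP BY customer HAVING SUM(total) > 866.53

Result:
customer | SUM(total)
---------+-----------
Grace    | 1439.74   
Hank     | 3874.87   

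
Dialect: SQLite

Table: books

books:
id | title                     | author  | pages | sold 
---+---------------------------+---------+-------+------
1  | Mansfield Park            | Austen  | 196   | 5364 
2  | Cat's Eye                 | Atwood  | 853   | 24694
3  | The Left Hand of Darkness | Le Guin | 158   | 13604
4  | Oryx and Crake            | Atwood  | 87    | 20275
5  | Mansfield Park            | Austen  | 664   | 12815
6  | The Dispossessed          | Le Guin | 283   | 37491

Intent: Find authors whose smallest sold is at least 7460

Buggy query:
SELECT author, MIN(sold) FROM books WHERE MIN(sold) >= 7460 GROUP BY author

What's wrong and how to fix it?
Bug: Aggregates like MIN are computed per group after WHERE runs

Fix: Replace WHERE with HAVING after the GROUP BY

Corrected query:
SELECT author, MIN(sold) FROM books GROUP BY author HAVING MIN(sold) >= 7460

Result:
author  | MIN(sold)
--------+----------
Atwood  | 20275    
Le Guin | 13604    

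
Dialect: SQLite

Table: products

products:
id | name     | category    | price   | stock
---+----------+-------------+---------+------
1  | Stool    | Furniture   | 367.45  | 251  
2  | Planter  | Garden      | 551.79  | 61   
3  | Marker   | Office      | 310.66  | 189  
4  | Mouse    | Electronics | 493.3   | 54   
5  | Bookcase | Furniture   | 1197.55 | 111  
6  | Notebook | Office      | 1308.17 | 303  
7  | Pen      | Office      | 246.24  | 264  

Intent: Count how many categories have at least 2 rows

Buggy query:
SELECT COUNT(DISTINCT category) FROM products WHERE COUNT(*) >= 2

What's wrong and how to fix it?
Bug: WHERE filters individual rows, not groups, so a group-level COUNT is invalid there

Fix: Group first with HAVING COUNT(*) >= 2, then COUNT the resulting groups

Corrected query:
SELECT COUNT(*) FROM (SELECT category FROM products GROUP BY category HAVING COUNT(*) >= 2)

Result:
COUNT(*)
--------
2       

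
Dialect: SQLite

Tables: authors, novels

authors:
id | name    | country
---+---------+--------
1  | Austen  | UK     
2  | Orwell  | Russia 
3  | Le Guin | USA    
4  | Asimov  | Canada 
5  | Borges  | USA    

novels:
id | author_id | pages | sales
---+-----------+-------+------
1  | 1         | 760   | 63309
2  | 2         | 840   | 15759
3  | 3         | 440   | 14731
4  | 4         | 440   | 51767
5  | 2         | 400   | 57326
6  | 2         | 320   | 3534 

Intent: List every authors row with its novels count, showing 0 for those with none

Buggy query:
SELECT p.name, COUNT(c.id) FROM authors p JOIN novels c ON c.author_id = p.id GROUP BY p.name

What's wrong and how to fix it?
Bug: An inner join excludes parents with zero children

Fix: Use LEFT JOIN so parents without children still appear (COUNT(c.id) gives 0)

Corrected query:
SELECT p.name, COUNT(c.id) FROM authors p LEFT JOIN novels c ON c.author_id = p.id GROUP BY p.name

Result:
name    | COUNT(c.id)
--------+------------
Asimov  | 1          
Austen  | 1          
Borges  | 0          
Le Guin | 1          
Orwell  | 3          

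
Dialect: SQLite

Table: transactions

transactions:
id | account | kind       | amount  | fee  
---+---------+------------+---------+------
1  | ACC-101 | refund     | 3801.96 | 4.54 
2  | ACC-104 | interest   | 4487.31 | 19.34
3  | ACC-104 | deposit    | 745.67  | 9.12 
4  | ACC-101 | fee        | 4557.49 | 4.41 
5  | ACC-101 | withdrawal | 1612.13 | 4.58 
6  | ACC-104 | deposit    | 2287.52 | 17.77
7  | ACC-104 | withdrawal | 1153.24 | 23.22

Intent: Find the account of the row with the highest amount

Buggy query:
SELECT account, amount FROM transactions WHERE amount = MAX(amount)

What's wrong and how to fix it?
Bug: MAX(amount) is an aggregate and cannot be used directly in WHERE

Fix: Wrap MAX in a scalar subquery so WHERE compares against a single value

Corrected query:
SELECT account, amount FROM transactions WHERE amount = (SELECT MAX(amount) FROM transactions)

Result:
account | amount 
--------+--------
ACC-101 | 4557.49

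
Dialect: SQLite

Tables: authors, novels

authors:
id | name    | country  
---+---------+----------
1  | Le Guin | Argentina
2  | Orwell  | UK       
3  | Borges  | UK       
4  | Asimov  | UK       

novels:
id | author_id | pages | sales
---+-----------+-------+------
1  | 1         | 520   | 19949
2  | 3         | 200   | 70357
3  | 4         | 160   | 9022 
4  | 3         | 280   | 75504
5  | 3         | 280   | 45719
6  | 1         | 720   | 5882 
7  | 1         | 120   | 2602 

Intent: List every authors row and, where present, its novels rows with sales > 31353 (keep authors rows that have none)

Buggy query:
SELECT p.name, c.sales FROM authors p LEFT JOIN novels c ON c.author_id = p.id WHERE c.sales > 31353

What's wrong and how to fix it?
Bug: A WHERE condition on the right-hand table after LEFT JOIN drops unmatched parents

Fix: Move the right-table condition into the ON clause so unmatched parents are kept

Corrected query:
SELECT p.name, c.sales FROM authors p LEFT JOIN novels c ON c.author_id = p.id AND c.sales > 31353

Result:
name    | sales
--------+------
Le Guin | NULL 
Orwell  | NULL 
Borges  | 45719
Borges  | 70357
Borges  | 75504
Asimov  | NULL 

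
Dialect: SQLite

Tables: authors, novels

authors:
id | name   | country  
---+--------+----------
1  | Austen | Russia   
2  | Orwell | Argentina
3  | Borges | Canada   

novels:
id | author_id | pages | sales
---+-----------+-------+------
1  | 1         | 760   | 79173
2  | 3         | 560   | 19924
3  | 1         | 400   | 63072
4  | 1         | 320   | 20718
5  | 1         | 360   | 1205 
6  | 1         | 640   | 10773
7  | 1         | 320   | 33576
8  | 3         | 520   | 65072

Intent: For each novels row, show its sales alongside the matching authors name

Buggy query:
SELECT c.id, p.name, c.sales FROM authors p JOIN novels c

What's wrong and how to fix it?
Bug: JOIN with no ON clause produces a cartesian product; every novels row pairs with every authors row

Fix: Add ON c.author_id = p.id to the JOIN

Corrected query:
SELECT c.id, p.name, c.sales FROM authors p JOIN novels c ON c.author_id = p.id

Result:
id | name   | sales
---+--------+------
1  | Austen | 79173
2  | Borges | 19924
3  | Austen | 63072
4  | Austen | 20718
5  | Austen | 1205 
6  | Austen | 10773
7  | Austen | 33576
8  | Borges | 65072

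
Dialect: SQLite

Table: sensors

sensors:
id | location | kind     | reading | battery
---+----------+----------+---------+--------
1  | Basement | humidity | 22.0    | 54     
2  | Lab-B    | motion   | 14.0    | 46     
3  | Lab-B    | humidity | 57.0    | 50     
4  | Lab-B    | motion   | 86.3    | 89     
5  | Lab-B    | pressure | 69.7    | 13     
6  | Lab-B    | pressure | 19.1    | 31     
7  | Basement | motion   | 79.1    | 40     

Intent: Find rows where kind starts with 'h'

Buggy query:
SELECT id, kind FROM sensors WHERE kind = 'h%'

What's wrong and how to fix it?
Bug: Wildcards only work with LIKE; '=' treats '%' as a literal character

Fix: Use LIKE for wildcard pattern matching

Corrected query:
SELECT id, kind FROM sensors WHERE kind LIKE 'h%'

Result:
id | kind    
---+---------
1  | humidity
3  | humidity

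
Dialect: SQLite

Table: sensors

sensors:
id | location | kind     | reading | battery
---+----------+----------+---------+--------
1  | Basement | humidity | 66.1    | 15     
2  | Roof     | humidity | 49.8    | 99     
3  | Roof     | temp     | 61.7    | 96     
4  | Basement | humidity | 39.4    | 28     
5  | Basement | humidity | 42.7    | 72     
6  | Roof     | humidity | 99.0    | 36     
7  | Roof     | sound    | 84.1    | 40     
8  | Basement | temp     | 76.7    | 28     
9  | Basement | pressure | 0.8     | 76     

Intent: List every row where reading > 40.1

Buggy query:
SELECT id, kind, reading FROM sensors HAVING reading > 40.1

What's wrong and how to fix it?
Bug: This is a non-aggregate query (no GROUP BY, no aggregates), so in SQLite the HAVING clause is invalid here; a row-level condition belongs in WHERE

Fix: Replace HAVING with WHERE since the condition applies to individual rows

Corrected query:
SELECT id, kind, reading FROM sensors WHERE reading > 40.1

Result:
id | kind     | reading
---+----------+--------
1  | humidity | 66.1   
2  | humidity | 49.8   
3  | temp     | 61.7   
5  | humidity | 42.7   
6  | humidity | 99     
7  | sound    | 84.1   
8  | temp     | 76.7   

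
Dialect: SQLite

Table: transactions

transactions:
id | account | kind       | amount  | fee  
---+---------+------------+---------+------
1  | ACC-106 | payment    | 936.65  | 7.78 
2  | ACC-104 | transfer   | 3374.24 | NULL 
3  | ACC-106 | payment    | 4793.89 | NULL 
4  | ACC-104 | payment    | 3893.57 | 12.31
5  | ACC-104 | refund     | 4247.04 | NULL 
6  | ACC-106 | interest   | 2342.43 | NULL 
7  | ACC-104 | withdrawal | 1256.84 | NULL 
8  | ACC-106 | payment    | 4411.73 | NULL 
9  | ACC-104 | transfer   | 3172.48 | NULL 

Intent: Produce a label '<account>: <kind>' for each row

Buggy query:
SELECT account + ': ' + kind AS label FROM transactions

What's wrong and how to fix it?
Bug: '+' is numeric addition; on text columns SQLite converts them to 0 instead of concatenating

Fix: Use the || operator for string concatenation

Corrected query:
SELECT account || ': ' || kind AS label FROM transactions

Result:
label              
-------------------
ACC-106: payment   
ACC-104: transfer  
ACC-106: payment   
ACC-104: payment   
ACC-104: refund    
ACC-106: interest  
ACC-104: withdrawal
ACC-106: payment   
ACC-104: transfer  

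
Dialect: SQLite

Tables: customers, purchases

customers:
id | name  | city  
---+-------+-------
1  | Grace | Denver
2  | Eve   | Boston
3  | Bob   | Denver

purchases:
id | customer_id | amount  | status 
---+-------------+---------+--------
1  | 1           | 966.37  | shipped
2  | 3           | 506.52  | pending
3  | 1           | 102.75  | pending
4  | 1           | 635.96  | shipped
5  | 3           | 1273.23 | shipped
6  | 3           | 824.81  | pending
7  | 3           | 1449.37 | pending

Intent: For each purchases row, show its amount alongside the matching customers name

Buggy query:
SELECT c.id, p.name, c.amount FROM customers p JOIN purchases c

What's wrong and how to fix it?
Bug: JOIN with no ON clause produces a cartesian product; every purchases row pairs with every customers row

Fix: Specify the join condition linking the foreign key to the parent id

Corrected query:
SELECT c.id, p.name, c.amount FROM customers p JOIN purchases c ON c.customer_id = p.id

Result:
id | name  | amount 
---+-------+--------
1  | Grace | 966.37 
2  | Bob   | 506.52 
3  | Grace | 102.75 
4  | Grace | 635.96 
5  | Bob   | 1273.23
6  | Bob   | 824.81 
7  | Bob   | 1449.37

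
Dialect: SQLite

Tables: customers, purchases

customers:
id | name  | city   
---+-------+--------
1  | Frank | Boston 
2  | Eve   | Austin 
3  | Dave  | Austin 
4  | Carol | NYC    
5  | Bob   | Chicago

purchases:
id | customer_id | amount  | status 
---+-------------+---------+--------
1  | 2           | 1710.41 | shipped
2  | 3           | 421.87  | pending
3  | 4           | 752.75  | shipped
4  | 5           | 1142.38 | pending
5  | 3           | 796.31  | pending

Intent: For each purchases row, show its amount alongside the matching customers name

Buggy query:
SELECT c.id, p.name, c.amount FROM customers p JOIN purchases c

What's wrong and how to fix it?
Bug: JOIN with no ON clause produces a cartesian product; every purchases row pairs with every customers row

Fix: Specify the join condition linking the foreign key to the parent id

Corrected query:
SELECT c.id, p.name, c.amount FROM customers p JOIN purchases c ON c.customer_id = p.id

Result:
id | name  | amount 
---+-------+--------
1  | Eve   | 1710.41
2  | Dave  | 421.87 
3  | Carol | 752.75 
4  | Bob   | 1142.38
5  | Dave  | 796.31 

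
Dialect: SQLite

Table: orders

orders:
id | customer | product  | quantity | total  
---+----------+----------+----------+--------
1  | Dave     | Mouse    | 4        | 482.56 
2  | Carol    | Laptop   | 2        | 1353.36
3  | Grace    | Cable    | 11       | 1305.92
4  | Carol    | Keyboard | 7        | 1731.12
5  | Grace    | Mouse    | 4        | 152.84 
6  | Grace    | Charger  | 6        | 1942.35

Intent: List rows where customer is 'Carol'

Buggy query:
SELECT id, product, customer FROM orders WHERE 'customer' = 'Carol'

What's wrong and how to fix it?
Bug: Single quotes denote string literals in SQL; the column name is being compared as a constant string

Fix: Remove the quotes around the column name (or use double quotes for an identifier)

Corrected query:
SELECT id, product, customer FROM orders WHERE customer = 'Carol'

Result:
id | product  | customer
---+----------+---------
2  | Laptop   | Carol   
4  | Keyboard | Carol   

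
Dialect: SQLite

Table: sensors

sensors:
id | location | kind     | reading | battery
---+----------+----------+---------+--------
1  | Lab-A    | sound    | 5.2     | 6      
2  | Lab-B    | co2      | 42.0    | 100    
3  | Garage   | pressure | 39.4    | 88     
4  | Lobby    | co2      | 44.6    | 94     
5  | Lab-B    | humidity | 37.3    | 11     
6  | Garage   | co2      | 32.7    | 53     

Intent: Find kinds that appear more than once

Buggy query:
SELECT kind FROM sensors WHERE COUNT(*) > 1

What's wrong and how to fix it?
Bug: COUNT(*) is an aggregate and cannot be used in WHERE

Fix: GROUP BY kind, then filter groups with HAVING COUNT(*) > 1

Corrected query:
SELECT kind FROM sensors GROUP BY kind HAVING COUNT(*) > 1

Result:
kind
----
co2 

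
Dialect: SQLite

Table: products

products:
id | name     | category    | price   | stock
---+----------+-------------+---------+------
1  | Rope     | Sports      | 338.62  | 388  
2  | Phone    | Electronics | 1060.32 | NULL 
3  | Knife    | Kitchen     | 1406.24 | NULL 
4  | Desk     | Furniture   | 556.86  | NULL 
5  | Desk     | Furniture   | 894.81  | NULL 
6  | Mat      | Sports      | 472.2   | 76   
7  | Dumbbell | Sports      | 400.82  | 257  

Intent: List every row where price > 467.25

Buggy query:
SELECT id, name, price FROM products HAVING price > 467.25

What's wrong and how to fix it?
Bug: This is a non-aggregate query (no GROUP BY, no aggregates), so in SQLite the HAVING clause is invalid here; a row-level condition belongs in WHERE

Fix: Replace HAVING with WHERE since the condition applies to individual rows

Corrected query:
SELECT id, name, price FROM products WHERE price > 467.25

Result:
id | name  | price  
---+-------+--------
2  | Phone | 1060.32
3  | Knife | 1406.24
4  | Desk  | 556.86 
5  | Desk  | 894.81 
6  | Mat   | 472.2  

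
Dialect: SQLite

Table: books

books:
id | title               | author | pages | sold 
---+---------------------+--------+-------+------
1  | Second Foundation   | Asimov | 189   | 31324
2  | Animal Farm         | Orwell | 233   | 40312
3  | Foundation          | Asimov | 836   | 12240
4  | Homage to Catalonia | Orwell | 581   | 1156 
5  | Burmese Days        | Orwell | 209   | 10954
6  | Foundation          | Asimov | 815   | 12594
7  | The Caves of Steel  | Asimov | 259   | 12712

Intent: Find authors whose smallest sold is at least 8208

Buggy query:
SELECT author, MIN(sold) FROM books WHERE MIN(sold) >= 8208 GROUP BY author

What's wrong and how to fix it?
Bug: Aggregates like MIN are computed per group after WHERE runs

Fix: Replace WHERE with HAVING after the GROUP BY

Corrected query:
SELECT author, MIN(sold) FROM books GROUP BY author HAVING MIN(sold) >= 8208

Result:
author | MIN(sold)
-------+----------
Asimov | 12240    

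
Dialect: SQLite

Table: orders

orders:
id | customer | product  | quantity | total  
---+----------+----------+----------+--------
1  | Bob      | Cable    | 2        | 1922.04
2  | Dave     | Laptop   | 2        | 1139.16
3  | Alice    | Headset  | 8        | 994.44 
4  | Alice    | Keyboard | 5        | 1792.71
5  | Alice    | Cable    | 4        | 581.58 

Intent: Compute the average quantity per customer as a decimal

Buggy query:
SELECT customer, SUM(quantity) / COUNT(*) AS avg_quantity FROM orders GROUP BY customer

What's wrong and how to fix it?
Bug: Both operands are integers, so '/' performs integer division and truncates

Fix: Cast one side to REAL so the division keeps the fractional part

Corrected query:
SELECT customer, SUM(quantity) * 1.0 / COUNT(*) AS avg_quantity FROM orders GROUP BY customer

Result:
customer | avg_quantity
---------+-------------
Alice    | 5.666667    
Bob      | 2           
Dave     | 2           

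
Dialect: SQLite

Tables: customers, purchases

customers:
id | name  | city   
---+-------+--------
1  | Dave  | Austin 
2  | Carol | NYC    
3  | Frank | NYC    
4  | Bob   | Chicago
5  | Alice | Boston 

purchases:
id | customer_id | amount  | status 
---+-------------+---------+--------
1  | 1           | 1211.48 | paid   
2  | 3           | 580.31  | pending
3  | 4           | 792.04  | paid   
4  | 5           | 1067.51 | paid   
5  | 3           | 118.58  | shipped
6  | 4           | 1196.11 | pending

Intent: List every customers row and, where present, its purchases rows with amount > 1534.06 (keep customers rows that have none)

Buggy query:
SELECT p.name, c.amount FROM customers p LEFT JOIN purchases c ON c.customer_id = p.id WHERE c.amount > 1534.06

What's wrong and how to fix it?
Bug: Filtering c.amount in WHERE discards the NULL rows produced by LEFT JOIN, turning it into an inner join

Fix: Move the right-table condition into the ON clause so unmatched parents are kept

Corrected query:
SELECT p.name, c.amount FROM customers p LEFT JOIN purchases c ON c.customer_id = p.id AND c.amount > 1534.06

Result:
name  | amount
------+-------
Dave  | NULL  
Carol | NULL  
Frank | NULL  
Bob   | NULL  
Alice | NULL  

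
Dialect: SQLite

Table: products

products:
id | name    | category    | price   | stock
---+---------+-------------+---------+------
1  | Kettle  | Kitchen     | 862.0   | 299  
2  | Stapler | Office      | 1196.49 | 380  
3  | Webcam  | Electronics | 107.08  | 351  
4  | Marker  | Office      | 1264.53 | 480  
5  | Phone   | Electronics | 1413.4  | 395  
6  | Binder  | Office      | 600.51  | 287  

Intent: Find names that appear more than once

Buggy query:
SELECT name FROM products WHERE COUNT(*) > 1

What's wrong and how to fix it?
Bug: WHERE can't reference COUNT(*); aggregates are computed after WHERE

Fix: Group first, then use HAVING for the count condition

Corrected query:
SELECT name FROM products GROUP BY name HAVING COUNT(*) > 1

Result:
(no rows)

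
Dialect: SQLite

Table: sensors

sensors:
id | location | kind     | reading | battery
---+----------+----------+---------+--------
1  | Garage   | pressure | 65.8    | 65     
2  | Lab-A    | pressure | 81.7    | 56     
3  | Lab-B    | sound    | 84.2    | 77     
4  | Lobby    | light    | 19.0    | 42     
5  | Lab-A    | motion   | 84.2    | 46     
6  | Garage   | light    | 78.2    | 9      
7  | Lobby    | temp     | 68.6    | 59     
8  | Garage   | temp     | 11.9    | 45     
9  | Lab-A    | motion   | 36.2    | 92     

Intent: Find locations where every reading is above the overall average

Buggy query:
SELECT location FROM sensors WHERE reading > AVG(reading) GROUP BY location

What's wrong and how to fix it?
Bug: WHERE evaluates per row before aggregation, so AVG() is unavailable

Fix: Use a subquery for AVG and a HAVING MIN(...) filter so the condition holds for every row in the group

Corrected query:
SELECT location FROM sensors GROUP BY location HAVING MIN(reading) > (SELECT AVG(reading) FROM sensors)

Result:
location
--------
Lab-B   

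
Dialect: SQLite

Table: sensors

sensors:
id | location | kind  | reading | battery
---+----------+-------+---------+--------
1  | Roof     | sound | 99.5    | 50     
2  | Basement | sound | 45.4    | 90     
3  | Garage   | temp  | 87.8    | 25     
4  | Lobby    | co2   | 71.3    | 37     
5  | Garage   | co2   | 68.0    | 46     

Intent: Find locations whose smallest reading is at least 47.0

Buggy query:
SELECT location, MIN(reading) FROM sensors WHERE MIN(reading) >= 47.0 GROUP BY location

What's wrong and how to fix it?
Bug: Aggregates like MIN are computed per group after WHERE runs

Fix: Replace WHERE with HAVING after the GROUP BY

Corrected query:
SELECT location, MIN(reading) FROM sensors GROUP BY location HAVING MIN(reading) >= 47.0

Result:
location | MIN(reading)
---------+-------------
Garage   | 68          
Lobby    | 71.3        
Roof     | 99.5        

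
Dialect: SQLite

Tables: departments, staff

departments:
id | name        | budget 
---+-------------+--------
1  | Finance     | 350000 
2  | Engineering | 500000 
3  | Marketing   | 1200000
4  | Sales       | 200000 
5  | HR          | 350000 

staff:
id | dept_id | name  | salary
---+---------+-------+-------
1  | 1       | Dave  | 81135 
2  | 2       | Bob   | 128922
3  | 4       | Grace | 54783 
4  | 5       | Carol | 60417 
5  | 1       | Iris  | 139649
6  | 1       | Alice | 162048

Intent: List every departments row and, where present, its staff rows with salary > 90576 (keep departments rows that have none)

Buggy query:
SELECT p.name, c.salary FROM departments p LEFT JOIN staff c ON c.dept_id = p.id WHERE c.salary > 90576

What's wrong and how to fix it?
Bug: Filtering c.salary in WHERE discards the NULL rows produced by LEFT JOIN, turning it into an inner join

Fix: Move the right-table condition into the ON clause so unmatched parents are kept

Corrected query:
SELECT p.name, c.salary FROM departments p LEFT JOIN staff c ON c.dept_id = p.id AND c.salary > 90576

Result:
name        | salary
------------+-------
Finance     | 139649
Finance     | 162048
Engineering | 128922
Marketing   | NULL  
Sales       | NULL  
HR          | NULL  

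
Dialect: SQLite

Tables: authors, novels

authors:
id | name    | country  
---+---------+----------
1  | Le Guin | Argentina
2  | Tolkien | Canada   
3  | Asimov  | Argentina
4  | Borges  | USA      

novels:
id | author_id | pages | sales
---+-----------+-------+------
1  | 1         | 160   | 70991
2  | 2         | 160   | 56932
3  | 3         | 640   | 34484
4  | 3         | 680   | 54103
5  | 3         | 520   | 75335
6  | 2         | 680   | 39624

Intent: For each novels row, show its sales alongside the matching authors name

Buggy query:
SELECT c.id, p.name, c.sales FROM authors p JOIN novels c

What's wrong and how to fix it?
Bug: JOIN with no ON clause produces a cartesian product; every novels row pairs with every authors row

Fix: Specify the join condition linking the foreign key to the parent id

Corrected query:
SELECT c.id, p.name, c.sales FROM authors p JOIN novels c ON c.author_id = p.id

Result:
id | name    | sales
---+---------+------
1  | Le Guin | 70991
2  | Tolkien | 56932
3  | Asimov  | 34484
4  | Asimov  | 54103
5  | Asimov  | 75335
6  | Tolkien | 39624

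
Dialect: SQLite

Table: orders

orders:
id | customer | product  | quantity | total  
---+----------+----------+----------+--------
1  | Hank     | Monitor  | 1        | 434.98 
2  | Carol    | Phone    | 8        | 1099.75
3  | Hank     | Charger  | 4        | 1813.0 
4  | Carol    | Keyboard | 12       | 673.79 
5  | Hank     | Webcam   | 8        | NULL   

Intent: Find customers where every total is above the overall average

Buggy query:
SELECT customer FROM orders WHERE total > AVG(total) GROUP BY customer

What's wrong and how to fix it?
Bug: WHERE evaluates per row before aggregation, so AVG() is unavailable

Fix: Use a subquery for AVG and a HAVING MIN(...) filter so the condition holds for every row in the group

Corrected query:
SELECT customer FROM orders GROUP BY customer HAVING MIN(total) > (SELECT AVG(total) FROM orders)

Result:
(no rows)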